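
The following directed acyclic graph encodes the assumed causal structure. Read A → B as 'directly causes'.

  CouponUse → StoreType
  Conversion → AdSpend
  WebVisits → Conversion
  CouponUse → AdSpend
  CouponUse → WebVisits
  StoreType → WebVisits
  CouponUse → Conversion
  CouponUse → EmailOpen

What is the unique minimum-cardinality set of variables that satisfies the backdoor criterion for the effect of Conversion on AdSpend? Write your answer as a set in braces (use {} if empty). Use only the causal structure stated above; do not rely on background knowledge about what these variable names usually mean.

Variables eligible for adjustment (non-descendants of Conversion, excluding Conversion and AdSpend): {CouponUse, EmailOpen, StoreType, WebVisits}.
Backdoor paths from Conversion to AdSpend:
  P1: Conversion <- CouponUse -> AdSpend
  P2: Conversion <- WebVisits <- CouponUse -> AdSpend
  P3: Conversion <- WebVisits <- StoreType <- CouponUse -> AdSpend
The empty set is not sufficient: P1 (Conversion <- CouponUse -> AdSpend) has no collider blocking it and no conditioned non-collider, so it is open.
Try {CouponUse}:
  P1: blocked at fork node CouponUse ∈ conditioning set.
  P2: blocked at fork node CouponUse ∈ conditioning set.
  P3: blocked at fork node CouponUse ∈ conditioning set.
{CouponUse} contains no descendant of Conversion and blocks every backdoor path.
No other singleton works — e.g. {StoreType} leaves P1 open — so {CouponUse} is the unique smallest valid adjustment set.

{CouponUse}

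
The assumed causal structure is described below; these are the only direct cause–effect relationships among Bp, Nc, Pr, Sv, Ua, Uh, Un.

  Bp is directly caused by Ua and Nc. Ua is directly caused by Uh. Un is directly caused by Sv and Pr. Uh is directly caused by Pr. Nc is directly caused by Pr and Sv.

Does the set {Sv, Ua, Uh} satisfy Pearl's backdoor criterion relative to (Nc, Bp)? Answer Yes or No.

Backdoor paths from Nc to Bp (paths whose first edge points into Nc):
  P1: Nc <- Pr -> Uh -> Ua -> Bp
  P2: Nc <- Sv -> Un <- Pr -> Uh -> Ua -> Bp
Condition 1 (no descendant of Nc in the set): holds — descendants of Nc are {Bp}; none are in {Sv, Ua, Uh}.
Condition 2 (every backdoor path blocked by {Sv, Ua, Uh}):
  P1: blocked at chain node Uh ∈ conditioning set.
  P2: blocked at fork node Sv ∈ conditioning set.
{Sv, Ua, Uh} satisfies the backdoor criterion.

Yes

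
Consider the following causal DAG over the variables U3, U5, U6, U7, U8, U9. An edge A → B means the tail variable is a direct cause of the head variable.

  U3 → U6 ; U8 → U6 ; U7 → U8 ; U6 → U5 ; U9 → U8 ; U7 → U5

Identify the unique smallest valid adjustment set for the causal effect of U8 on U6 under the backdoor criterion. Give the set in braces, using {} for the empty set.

{}

Variables eligible for adjustment (non-descendants of U8, excluding U8 and U6): {U3, U7, U9}.
Backdoor paths from U8 to U6:
  P1: U8 <- U7 -> U5 <- U6
Each backdoor path contains an unconditioned collider, so every path is already blocked with the empty conditioning set:
  P1: blocked at collider U5 (neither it nor any descendant is in the conditioning set).
The empty set is therefore the unique smallest valid set.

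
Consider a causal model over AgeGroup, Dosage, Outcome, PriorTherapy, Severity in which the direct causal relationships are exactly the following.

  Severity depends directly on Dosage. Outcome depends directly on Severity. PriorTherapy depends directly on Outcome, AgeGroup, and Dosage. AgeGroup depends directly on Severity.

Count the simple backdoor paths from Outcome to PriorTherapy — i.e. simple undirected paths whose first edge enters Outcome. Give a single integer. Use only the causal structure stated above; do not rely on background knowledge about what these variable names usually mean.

A backdoor path from Outcome to PriorTherapy is any simple undirected path whose first edge points into Outcome (i.e. leaves Outcome via a parent).
Parents of Outcome: {Severity}.
Enumerating:
  P1: Outcome <- Severity <- Dosage -> PriorTherapy
  P2: Outcome <- Severity -> AgeGroup -> PriorTherapy
That exhausts the simple backdoor paths. Count: 2.

2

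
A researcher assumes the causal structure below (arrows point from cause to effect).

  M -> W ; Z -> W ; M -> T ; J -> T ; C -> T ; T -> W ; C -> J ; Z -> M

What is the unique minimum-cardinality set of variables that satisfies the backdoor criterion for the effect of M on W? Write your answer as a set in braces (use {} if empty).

Variables eligible for adjustment (non-descendants of M, excluding M and W): {C, J, Z}.
Backdoor paths from M to W:
  P1: M <- Z -> W
The empty set is not sufficient: P1 (M <- Z -> W) has no collider blocking it and no conditioned non-collider, so it is open.
Try {Z}:
  P1: blocked at fork node Z ∈ conditioning set.
{Z} contains no descendant of M and blocks every backdoor path.
No other singleton works — e.g. {C} leaves P1 open — so {Z} is the unique smallest valid adjustment set.

{Z}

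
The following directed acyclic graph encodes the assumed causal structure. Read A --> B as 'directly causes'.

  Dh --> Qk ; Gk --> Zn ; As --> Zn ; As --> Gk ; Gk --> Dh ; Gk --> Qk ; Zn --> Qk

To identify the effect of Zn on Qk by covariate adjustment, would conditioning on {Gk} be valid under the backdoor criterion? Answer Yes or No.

Yes

Backdoor paths from Zn to Qk (paths whose first edge points into Zn):
  P1: Zn <- As -> Gk -> Dh -> Qk
  P2: Zn <- As -> Gk -> Qk
  P3: Zn <- Gk -> Dh -> Qk
  P4: Zn <- Gk -> Qk
Condition 1 (no descendant of Zn in the set): holds — descendants of Zn are {Qk}; none are in {Gk}.
Condition 2 (every backdoor path blocked by {Gk}):
  P1: blocked at chain node Gk ∈ conditioning set.
  P2: blocked at chain node Gk ∈ conditioning set.
  P3: blocked at fork node Gk ∈ conditioning set.
  P4: blocked at fork node Gk ∈ conditioning set.
{Gk} satisfies the backdoor criterion.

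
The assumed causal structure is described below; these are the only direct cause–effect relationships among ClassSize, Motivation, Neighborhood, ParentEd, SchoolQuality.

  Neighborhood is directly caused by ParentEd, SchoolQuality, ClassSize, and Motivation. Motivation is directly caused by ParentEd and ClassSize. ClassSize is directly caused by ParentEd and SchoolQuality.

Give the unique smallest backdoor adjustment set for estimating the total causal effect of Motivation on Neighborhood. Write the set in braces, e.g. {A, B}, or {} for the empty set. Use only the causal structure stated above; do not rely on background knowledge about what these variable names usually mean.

{ClassSize, ParentEd}

Variables eligible for adjustment (non-descendants of Motivation, excluding Motivation and Neighborhood): {ClassSize, ParentEd, SchoolQuality}.
Backdoor paths from Motivation to Neighborhood:
  P1: Motivation <- ParentEd -> ClassSize <- SchoolQuality -> Neighborhood
  P2: Motivation <- ParentEd -> ClassSize -> Neighborhood
  P3: Motivation <- ParentEd -> Neighborhood
  P4: Motivation <- ClassSize <- SchoolQuality -> Neighborhood
  P5: Motivation <- ClassSize <- ParentEd -> Neighborhood
  P6: Motivation <- ClassSize -> Neighborhood
The empty set is not sufficient: P2 (Motivation <- ParentEd -> ClassSize -> Neighborhood) has no collider blocking it and no conditioned non-collider, so it is open.
Try {ClassSize, ParentEd}:
  P1: blocked at fork node ParentEd ∈ conditioning set.
  P2: blocked at fork node ParentEd ∈ conditioning set.
  P3: blocked at fork node ParentEd ∈ conditioning set.
  P4: blocked at chain node ClassSize ∈ conditioning set.
  P5: blocked at chain node ClassSize ∈ conditioning set.
  P6: blocked at fork node ClassSize ∈ conditioning set.
{ClassSize, ParentEd} contains no descendant of Motivation and blocks every backdoor path.
Every element of {ClassSize, ParentEd} is needed (dropping ClassSize leaves P4 open; dropping ParentEd leaves P1 open), so no proper subset is valid.
Among all size-2 subsets of the eligible variables, only {ClassSize, ParentEd} blocks every backdoor path, so it is the unique smallest valid adjustment set.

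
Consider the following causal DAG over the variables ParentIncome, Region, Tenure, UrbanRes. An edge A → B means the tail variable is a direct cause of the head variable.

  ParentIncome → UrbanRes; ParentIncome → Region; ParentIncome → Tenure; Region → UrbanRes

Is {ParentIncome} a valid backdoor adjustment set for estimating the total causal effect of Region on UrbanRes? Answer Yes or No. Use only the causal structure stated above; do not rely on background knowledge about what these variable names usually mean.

Backdoor paths from Region to UrbanRes (paths whose first edge points into Region):
  P1: Region <- ParentIncome -> UrbanRes
Condition 1 (no descendant of Region in the set): holds — descendants of Region are {UrbanRes}; none are in {ParentIncome}.
Condition 2 (every backdoor path blocked by {ParentIncome}):
  P1: blocked at fork node ParentIncome ∈ conditioning set.
{ParentIncome} satisfies the backdoor criterion.

Yes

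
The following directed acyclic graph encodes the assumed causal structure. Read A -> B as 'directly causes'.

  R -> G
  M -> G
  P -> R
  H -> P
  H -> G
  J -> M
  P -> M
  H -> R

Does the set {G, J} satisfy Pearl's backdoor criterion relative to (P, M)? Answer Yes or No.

No

Backdoor paths from P to M (paths whose first edge points into P):
  P1: P <- H -> R -> G <- M
  P2: P <- H -> G <- M
Condition 1 (no descendant of P in the set): FAILS — G is a descendant of P.
Condition 2 (every backdoor path blocked by {G, J}):
  P1: open — collider(s) G are conditioned on (or have a conditioned descendant) and no non-collider on the path is in the set.
  P2: open — collider(s) G are conditioned on (or have a conditioned descendant) and no non-collider on the path is in the set.
{G, J} does not satisfy the backdoor criterion.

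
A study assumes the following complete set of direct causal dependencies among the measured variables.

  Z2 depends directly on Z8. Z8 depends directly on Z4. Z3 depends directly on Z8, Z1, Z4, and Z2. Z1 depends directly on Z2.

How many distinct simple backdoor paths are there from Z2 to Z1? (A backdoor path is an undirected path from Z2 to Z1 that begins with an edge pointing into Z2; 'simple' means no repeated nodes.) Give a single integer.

2

A backdoor path from Z2 to Z1 is any simple undirected path whose first edge points into Z2 (i.e. leaves Z2 via a parent).
Parents of Z2: {Z8}.
Enumerating:
  P1: Z2 <- Z8 <- Z4 -> Z3 <- Z1
  P2: Z2 <- Z8 -> Z3 <- Z1
That exhausts the simple backdoor paths. Count: 2.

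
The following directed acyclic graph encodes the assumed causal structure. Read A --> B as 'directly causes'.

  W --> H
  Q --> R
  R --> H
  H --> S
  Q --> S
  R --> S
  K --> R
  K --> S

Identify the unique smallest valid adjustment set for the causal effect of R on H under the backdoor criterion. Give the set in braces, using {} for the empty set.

Variables eligible for adjustment (non-descendants of R, excluding R and H): {K, Q, W}.
Backdoor paths from R to H:
  P1: R <- K -> S <- H
  P2: R <- Q -> S <- H
Each backdoor path contains an unconditioned collider, so every path is already blocked with the empty conditioning set:
  P1: blocked at collider S (neither it nor any descendant is in the conditioning set).
  P2: blocked at collider S (neither it nor any descendant is in the conditioning set).
The empty set is therefore the unique smallest valid set.

{}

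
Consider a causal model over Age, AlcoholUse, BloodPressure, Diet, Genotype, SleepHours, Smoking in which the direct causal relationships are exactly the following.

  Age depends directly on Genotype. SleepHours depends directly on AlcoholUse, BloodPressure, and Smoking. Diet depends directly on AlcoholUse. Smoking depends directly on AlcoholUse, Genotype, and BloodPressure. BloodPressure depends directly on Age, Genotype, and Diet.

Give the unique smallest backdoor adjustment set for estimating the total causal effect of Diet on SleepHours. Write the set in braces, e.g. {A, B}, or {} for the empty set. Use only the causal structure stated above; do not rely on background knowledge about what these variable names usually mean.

{AlcoholUse}

Variables eligible for adjustment (non-descendants of Diet, excluding Diet and SleepHours): {Age, AlcoholUse, Genotype}.
Backdoor paths from Diet to SleepHours:
  P1: Diet <- AlcoholUse -> Smoking <- Genotype -> Age -> BloodPressure -> SleepHours
  P2: Diet <- AlcoholUse -> Smoking <- Genotype -> BloodPressure -> SleepHours
  P3: Diet <- AlcoholUse -> Smoking <- BloodPressure -> SleepHours
  P4: Diet <- AlcoholUse -> Smoking -> SleepHours
  P5: Diet <- AlcoholUse -> SleepHours
The empty set is not sufficient: P4 (Diet <- AlcoholUse -> Smoking -> SleepHours) has no collider blocking it and no conditioned non-collider, so it is open.
Try {AlcoholUse}:
  P1: blocked at fork node AlcoholUse ∈ conditioning set.
  P2: blocked at fork node AlcoholUse ∈ conditioning set.
  P3: blocked at fork node AlcoholUse ∈ conditioning set.
  P4: blocked at fork node AlcoholUse ∈ conditioning set.
  P5: blocked at fork node AlcoholUse ∈ conditioning set.
{AlcoholUse} contains no descendant of Diet and blocks every backdoor path.
No other singleton works — e.g. {Genotype} leaves P4 open — so {AlcoholUse} is the unique smallest valid adjustment set.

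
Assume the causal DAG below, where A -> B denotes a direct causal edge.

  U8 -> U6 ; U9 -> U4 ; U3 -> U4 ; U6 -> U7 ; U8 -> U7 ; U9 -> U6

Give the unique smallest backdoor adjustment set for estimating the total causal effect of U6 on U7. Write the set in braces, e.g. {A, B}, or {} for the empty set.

Variables eligible for adjustment (non-descendants of U6, excluding U6 and U7): {U3, U4, U8, U9}.
Backdoor paths from U6 to U7:
  P1: U6 <- U8 -> U7
The empty set is not sufficient: P1 (U6 <- U8 -> U7) has no collider blocking it and no conditioned non-collider, so it is open.
Try {U8}:
  P1: blocked at fork node U8 ∈ conditioning set.
{U8} contains no descendant of U6 and blocks every backdoor path.
No other singleton works — e.g. {U9} leaves P1 open — so {U8} is the unique smallest valid adjustment set.

{U8}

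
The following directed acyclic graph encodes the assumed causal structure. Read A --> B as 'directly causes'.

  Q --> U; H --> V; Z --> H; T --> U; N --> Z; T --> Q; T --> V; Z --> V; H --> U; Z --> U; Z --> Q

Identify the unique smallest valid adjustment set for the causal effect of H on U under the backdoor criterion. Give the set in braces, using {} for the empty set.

Variables eligible for adjustment (non-descendants of H, excluding H and U): {N, Q, T, Z}.
Backdoor paths from H to U:
  P1: H <- Z -> V <- T -> Q -> U
  P2: H <- Z -> V <- T -> U
  P3: H <- Z -> Q <- T -> U
  P4: H <- Z -> Q -> U
  P5: H <- Z -> U
The empty set is not sufficient: P4 (H <- Z -> Q -> U) has no collider blocking it and no conditioned non-collider, so it is open.
Try {Z}:
  P1: blocked at fork node Z ∈ conditioning set.
  P2: blocked at fork node Z ∈ conditioning set.
  P3: blocked at fork node Z ∈ conditioning set.
  P4: blocked at fork node Z ∈ conditioning set.
  P5: blocked at fork node Z ∈ conditioning set.
{Z} contains no descendant of H and blocks every backdoor path.
No other singleton works — e.g. {N} leaves P4 open — so {Z} is the unique smallest valid adjustment set.

{Z}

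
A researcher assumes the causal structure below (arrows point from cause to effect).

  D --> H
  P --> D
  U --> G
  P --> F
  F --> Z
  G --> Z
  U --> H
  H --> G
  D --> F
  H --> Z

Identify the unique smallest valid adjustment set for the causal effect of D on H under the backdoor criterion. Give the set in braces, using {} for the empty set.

{}

Variables eligible for adjustment (non-descendants of D, excluding D and H): {P, U}.
Backdoor paths from D to H:
  P1: D <- P -> F -> Z <- H
  P2: D <- P -> F -> Z <- G <- U -> H
  P3: D <- P -> F -> Z <- G <- H
Each backdoor path contains an unconditioned collider, so every path is already blocked with the empty conditioning set:
  P1: blocked at collider Z (neither it nor any descendant is in the conditioning set).
  P2: blocked at collider Z (neither it nor any descendant is in the conditioning set).
  P3: blocked at collider Z (neither it nor any descendant is in the conditioning set).
The empty set is therefore the unique smallest valid set.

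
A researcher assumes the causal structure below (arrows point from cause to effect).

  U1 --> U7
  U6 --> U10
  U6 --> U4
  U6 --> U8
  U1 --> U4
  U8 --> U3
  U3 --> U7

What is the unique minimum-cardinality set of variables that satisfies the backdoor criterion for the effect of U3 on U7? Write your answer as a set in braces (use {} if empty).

{}

Variables eligible for adjustment (non-descendants of U3, excluding U3 and U7): {U1, U10, U4, U6, U8}.
Backdoor paths from U3 to U7:
  P1: U3 <- U8 <- U6 -> U4 <- U1 -> U7
Each backdoor path contains an unconditioned collider, so every path is already blocked with the empty conditioning set:
  P1: blocked at collider U4 (neither it nor any descendant is in the conditioning set).
The empty set is therefore the unique smallest valid set.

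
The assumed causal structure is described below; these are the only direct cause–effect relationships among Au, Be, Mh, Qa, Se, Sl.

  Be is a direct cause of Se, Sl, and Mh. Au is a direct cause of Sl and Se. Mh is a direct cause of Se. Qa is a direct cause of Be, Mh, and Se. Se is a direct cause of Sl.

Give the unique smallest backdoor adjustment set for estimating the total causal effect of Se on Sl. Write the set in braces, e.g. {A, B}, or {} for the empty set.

Variables eligible for adjustment (non-descendants of Se, excluding Se and Sl): {Au, Be, Mh, Qa}.
Backdoor paths from Se to Sl:
  P1: Se <- Au -> Sl
  P2: Se <- Qa -> Be -> Sl
  P3: Se <- Qa -> Mh <- Be -> Sl
  P4: Se <- Be -> Sl
  P5: Se <- Mh <- Qa -> Be -> Sl
  P6: Se <- Mh <- Be -> Sl
The empty set is not sufficient: P1 (Se <- Au -> Sl) has no collider blocking it and no conditioned non-collider, so it is open.
Try {Au, Be}:
  P1: blocked at fork node Au ∈ conditioning set.
  P2: blocked at chain node Be ∈ conditioning set.
  P3: blocked at collider Mh (neither it nor any descendant is in the conditioning set).
  P4: blocked at fork node Be ∈ conditioning set.
  P5: blocked at chain node Be ∈ conditioning set.
  P6: blocked at fork node Be ∈ conditioning set.
{Au, Be} contains no descendant of Se and blocks every backdoor path.
Every element of {Au, Be} is needed (dropping Au leaves P1 open; dropping Be leaves P2 open), so no proper subset is valid.
Among all size-2 subsets of the eligible variables, only {Au, Be} blocks every backdoor path, so it is the unique smallest valid adjustment set.

{Au, Be}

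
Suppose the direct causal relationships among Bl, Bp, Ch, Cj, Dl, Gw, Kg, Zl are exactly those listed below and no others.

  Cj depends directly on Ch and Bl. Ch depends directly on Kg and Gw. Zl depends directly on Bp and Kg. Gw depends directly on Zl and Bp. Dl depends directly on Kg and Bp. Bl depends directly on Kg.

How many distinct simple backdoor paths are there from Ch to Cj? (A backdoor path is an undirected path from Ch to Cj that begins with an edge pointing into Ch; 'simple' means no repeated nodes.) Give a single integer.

5

A backdoor path from Ch to Cj is any simple undirected path whose first edge points into Ch (i.e. leaves Ch via a parent).
Parents of Ch: {Gw, Kg}.
Enumerating:
  P1: Ch <- Kg -> Bl -> Cj
  P2: Ch <- Gw <- Bp -> Zl <- Kg -> Bl -> Cj
  P3: Ch <- Gw <- Bp -> Dl <- Kg -> Bl -> Cj
  P4: Ch <- Gw <- Zl <- Bp -> Dl <- Kg -> Bl -> Cj
  P5: Ch <- Gw <- Zl <- Kg -> Bl -> Cj
That exhausts the simple backdoor paths. Count: 5.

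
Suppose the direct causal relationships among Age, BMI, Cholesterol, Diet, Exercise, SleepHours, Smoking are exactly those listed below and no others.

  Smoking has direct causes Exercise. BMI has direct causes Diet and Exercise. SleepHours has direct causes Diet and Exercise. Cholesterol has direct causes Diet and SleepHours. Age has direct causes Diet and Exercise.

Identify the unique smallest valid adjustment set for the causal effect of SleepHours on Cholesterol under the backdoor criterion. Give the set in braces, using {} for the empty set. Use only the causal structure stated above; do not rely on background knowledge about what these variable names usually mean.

{Diet}

Variables eligible for adjustment (non-descendants of SleepHours, excluding SleepHours and Cholesterol): {Age, BMI, Diet, Exercise, Smoking}.
Backdoor paths from SleepHours to Cholesterol:
  P1: SleepHours <- Exercise -> BMI <- Diet -> Cholesterol
  P2: SleepHours <- Exercise -> Age <- Diet -> Cholesterol
  P3: SleepHours <- Diet -> Cholesterol
The empty set is not sufficient: P3 (SleepHours <- Diet -> Cholesterol) has no collider blocking it and no conditioned non-collider, so it is open.
Try {Diet}:
  P1: blocked at collider BMI (neither it nor any descendant is in the conditioning set).
  P2: blocked at collider Age (neither it nor any descendant is in the conditioning set).
  P3: blocked at fork node Diet ∈ conditioning set.
{Diet} contains no descendant of SleepHours and blocks every backdoor path.
No other singleton works — e.g. {Exercise} leaves P3 open — so {Diet} is the unique smallest valid adjustment set.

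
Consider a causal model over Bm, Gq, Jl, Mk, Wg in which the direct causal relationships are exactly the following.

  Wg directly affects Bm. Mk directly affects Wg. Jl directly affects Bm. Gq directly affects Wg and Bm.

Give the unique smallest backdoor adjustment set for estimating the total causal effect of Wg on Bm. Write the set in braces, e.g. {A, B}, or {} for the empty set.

Variables eligible for adjustment (non-descendants of Wg, excluding Wg and Bm): {Gq, Jl, Mk}.
Backdoor paths from Wg to Bm:
  P1: Wg <- Gq -> Bm
The empty set is not sufficient: P1 (Wg <- Gq -> Bm) has no collider blocking it and no conditioned non-collider, so it is open.
Try {Gq}:
  P1: blocked at fork node Gq ∈ conditioning set.
{Gq} contains no descendant of Wg and blocks every backdoor path.
No other singleton works — e.g. {Mk} leaves P1 open — so {Gq} is the unique smallest valid adjustment set.

{Gq}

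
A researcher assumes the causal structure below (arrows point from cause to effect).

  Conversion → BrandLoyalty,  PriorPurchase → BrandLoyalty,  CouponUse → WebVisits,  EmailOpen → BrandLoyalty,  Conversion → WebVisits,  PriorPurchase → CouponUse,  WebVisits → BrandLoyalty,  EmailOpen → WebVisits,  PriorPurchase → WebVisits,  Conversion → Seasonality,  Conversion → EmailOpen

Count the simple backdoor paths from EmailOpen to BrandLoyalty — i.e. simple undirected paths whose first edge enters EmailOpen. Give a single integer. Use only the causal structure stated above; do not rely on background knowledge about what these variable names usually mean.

A backdoor path from EmailOpen to BrandLoyalty is any simple undirected path whose first edge points into EmailOpen (i.e. leaves EmailOpen via a parent).
Parents of EmailOpen: {Conversion}.
Enumerating:
  P1: EmailOpen <- Conversion -> WebVisits <- PriorPurchase -> BrandLoyalty
  P2: EmailOpen <- Conversion -> WebVisits <- CouponUse <- PriorPurchase -> BrandLoyalty
  P3: EmailOpen <- Conversion -> WebVisits -> BrandLoyalty
  P4: EmailOpen <- Conversion -> BrandLoyalty
That exhausts the simple backdoor paths. Count: 4.

4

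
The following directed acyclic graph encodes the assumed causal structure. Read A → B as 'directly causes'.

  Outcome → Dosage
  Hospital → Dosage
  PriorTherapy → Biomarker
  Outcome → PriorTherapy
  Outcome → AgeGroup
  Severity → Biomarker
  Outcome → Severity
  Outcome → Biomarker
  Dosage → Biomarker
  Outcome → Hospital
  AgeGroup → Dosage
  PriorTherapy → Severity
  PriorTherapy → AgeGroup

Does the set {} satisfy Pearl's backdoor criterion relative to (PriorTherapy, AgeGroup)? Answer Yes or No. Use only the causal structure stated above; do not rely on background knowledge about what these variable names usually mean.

Backdoor paths from PriorTherapy to AgeGroup (paths whose first edge points into PriorTherapy):
  P1: PriorTherapy <- Outcome -> AgeGroup
  P2: PriorTherapy <- Outcome -> Hospital -> Dosage <- AgeGroup
  P3: PriorTherapy <- Outcome -> Dosage <- AgeGroup
  P4: PriorTherapy <- Outcome -> Severity -> Biomarker <- Dosage <- AgeGroup
  P5: PriorTherapy <- Outcome -> Biomarker <- Dosage <- AgeGroup
Condition 1 (no descendant of PriorTherapy in the set): holds — descendants of PriorTherapy are {AgeGroup, Biomarker, Dosage, Severity}; none are in {}.
Condition 2 (every backdoor path blocked by {}):
  P1: open — no interior node is in the conditioning set.
  P2: blocked at collider Dosage (neither it nor any descendant is in the conditioning set).
  P3: blocked at collider Dosage (neither it nor any descendant is in the conditioning set).
  P4: blocked at collider Biomarker (neither it nor any descendant is in the conditioning set).
  P5: blocked at collider Biomarker (neither it nor any descendant is in the conditioning set).
{} does not satisfy the backdoor criterion.

No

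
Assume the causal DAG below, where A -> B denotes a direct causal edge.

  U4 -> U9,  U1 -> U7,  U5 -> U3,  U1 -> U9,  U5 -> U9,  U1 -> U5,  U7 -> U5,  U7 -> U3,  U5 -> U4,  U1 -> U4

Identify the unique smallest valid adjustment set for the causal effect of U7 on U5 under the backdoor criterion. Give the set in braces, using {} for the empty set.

{U1}

Variables eligible for adjustment (non-descendants of U7, excluding U7 and U5): {U1}.
Backdoor paths from U7 to U5:
  P1: U7 <- U1 -> U5
  P2: U7 <- U1 -> U4 <- U5
  P3: U7 <- U1 -> U4 -> U9 <- U5
  P4: U7 <- U1 -> U9 <- U5
  P5: U7 <- U1 -> U9 <- U4 <- U5
The empty set is not sufficient: P1 (U7 <- U1 -> U5) has no collider blocking it and no conditioned non-collider, so it is open.
Try {U1}:
  P1: blocked at fork node U1 ∈ conditioning set.
  P2: blocked at fork node U1 ∈ conditioning set.
  P3: blocked at fork node U1 ∈ conditioning set.
  P4: blocked at fork node U1 ∈ conditioning set.
  P5: blocked at fork node U1 ∈ conditioning set.
{U1} contains no descendant of U7 and blocks every backdoor path.
{U1} is the unique smallest valid adjustment set.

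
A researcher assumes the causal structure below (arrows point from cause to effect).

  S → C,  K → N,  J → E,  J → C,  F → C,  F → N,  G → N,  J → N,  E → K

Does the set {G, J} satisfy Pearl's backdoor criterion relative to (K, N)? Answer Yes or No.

Backdoor paths from K to N (paths whose first edge points into K):
  P1: K <- E <- J -> C <- F -> N
  P2: K <- E <- J -> N
Condition 1 (no descendant of K in the set): holds — descendants of K are {N}; none are in {G, J}.
Condition 2 (every backdoor path blocked by {G, J}):
  P1: blocked at fork node J ∈ conditioning set.
  P2: blocked at fork node J ∈ conditioning set.
{G, J} satisfies the backdoor criterion.

Yes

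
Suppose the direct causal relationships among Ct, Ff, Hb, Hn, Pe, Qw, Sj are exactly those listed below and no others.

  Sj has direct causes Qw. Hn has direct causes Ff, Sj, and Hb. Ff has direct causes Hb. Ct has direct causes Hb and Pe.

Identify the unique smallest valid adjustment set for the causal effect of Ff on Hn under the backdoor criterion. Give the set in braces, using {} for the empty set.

{Hb}

Variables eligible for adjustment (non-descendants of Ff, excluding Ff and Hn): {Ct, Hb, Pe, Qw, Sj}.
Backdoor paths from Ff to Hn:
  P1: Ff <- Hb -> Hn
The empty set is not sufficient: P1 (Ff <- Hb -> Hn) has no collider blocking it and no conditioned non-collider, so it is open.
Try {Hb}:
  P1: blocked at fork node Hb ∈ conditioning set.
{Hb} contains no descendant of Ff and blocks every backdoor path.
No other singleton works — e.g. {Pe} leaves P1 open — so {Hb} is the unique smallest valid adjustment set.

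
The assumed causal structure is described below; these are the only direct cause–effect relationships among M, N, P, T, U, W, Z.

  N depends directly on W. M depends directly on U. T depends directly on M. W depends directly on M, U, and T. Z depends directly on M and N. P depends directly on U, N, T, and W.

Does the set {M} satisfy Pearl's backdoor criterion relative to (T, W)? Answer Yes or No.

Backdoor paths from T to W (paths whose first edge points into T):
  P1: T <- M <- U -> W
  P2: T <- M <- U -> P <- W
  P3: T <- M <- U -> P <- N <- W
  P4: T <- M -> W
  P5: T <- M -> Z <- N <- W
  P6: T <- M -> Z <- N -> P <- U -> W
  P7: T <- M -> Z <- N -> P <- W
Condition 1 (no descendant of T in the set): holds — descendants of T are {N, P, W, Z}; none are in {M}.
Condition 2 (every backdoor path blocked by {M}):
  P1: blocked at chain node M ∈ conditioning set.
  P2: blocked at chain node M ∈ conditioning set.
  P3: blocked at chain node M ∈ conditioning set.
  P4: blocked at fork node M ∈ conditioning set.
  P5: blocked at fork node M ∈ conditioning set.
  P6: blocked at fork node M ∈ conditioning set.
  P7: blocked at fork node M ∈ conditioning set.
{M} satisfies the backdoor criterion.

Yes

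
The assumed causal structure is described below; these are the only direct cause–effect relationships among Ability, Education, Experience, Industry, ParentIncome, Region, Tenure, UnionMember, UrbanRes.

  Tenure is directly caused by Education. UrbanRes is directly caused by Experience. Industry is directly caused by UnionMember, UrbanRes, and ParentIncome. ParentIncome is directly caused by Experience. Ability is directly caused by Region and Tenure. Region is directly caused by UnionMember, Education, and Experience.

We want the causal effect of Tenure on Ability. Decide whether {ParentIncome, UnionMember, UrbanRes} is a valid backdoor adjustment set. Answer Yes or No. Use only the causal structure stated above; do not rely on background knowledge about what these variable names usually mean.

Backdoor paths from Tenure to Ability (paths whose first edge points into Tenure):
  P1: Tenure <- Education -> Region -> Ability
Condition 1 (no descendant of Tenure in the set): holds — descendants of Tenure are {Ability}; none are in {ParentIncome, UnionMember, UrbanRes}.
Condition 2 (every backdoor path blocked by {ParentIncome, UnionMember, UrbanRes}):
  P1: open — no interior node is in the conditioning set.
{ParentIncome, UnionMember, UrbanRes} does not satisfy the backdoor criterion.

No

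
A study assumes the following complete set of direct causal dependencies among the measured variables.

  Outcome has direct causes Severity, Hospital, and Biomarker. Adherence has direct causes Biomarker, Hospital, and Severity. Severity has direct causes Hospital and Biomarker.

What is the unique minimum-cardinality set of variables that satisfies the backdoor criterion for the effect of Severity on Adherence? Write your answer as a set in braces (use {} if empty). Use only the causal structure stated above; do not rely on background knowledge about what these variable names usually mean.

{Biomarker, Hospital}

Variables eligible for adjustment (non-descendants of Severity, excluding Severity and Adherence): {Biomarker, Hospital}.
Backdoor paths from Severity to Adherence:
  P1: Severity <- Hospital -> Adherence
  P2: Severity <- Hospital -> Outcome <- Biomarker -> Adherence
  P3: Severity <- Biomarker -> Adherence
  P4: Severity <- Biomarker -> Outcome <- Hospital -> Adherence
The empty set is not sufficient: P1 (Severity <- Hospital -> Adherence) has no collider blocking it and no conditioned non-collider, so it is open.
Try {Biomarker, Hospital}:
  P1: blocked at fork node Hospital ∈ conditioning set.
  P2: blocked at fork node Hospital ∈ conditioning set.
  P3: blocked at fork node Biomarker ∈ conditioning set.
  P4: blocked at fork node Biomarker ∈ conditioning set.
{Biomarker, Hospital} contains no descendant of Severity and blocks every backdoor path.
Every element of {Biomarker, Hospital} is needed (dropping Biomarker leaves P3 open; dropping Hospital leaves P1 open), so no proper subset is valid.
Among all size-2 subsets of the eligible variables, only {Biomarker, Hospital} blocks every backdoor path, so it is the unique smallest valid adjustment set.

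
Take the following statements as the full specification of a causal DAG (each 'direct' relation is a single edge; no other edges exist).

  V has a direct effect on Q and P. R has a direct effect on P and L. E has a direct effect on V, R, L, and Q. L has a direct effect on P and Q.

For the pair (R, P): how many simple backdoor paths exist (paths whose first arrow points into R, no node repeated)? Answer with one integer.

6

A backdoor path from R to P is any simple undirected path whose first edge points into R (i.e. leaves R via a parent).
Parents of R: {E}.
Enumerating:
  P1: R <- E -> V -> P
  P2: R <- E -> V -> Q <- L -> P
  P3: R <- E -> L -> P
  P4: R <- E -> L -> Q <- V -> P
  P5: R <- E -> Q <- V -> P
  P6: R <- E -> Q <- L -> P
That exhausts the simple backdoor paths. Count: 6.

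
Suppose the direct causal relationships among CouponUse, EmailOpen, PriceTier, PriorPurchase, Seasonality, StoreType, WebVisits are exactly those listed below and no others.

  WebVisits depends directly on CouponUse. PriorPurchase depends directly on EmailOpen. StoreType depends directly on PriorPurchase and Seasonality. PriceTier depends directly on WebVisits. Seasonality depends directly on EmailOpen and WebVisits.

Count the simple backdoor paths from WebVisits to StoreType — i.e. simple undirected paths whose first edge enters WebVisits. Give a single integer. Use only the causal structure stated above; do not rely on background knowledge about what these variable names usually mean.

A backdoor path from WebVisits to StoreType is any simple undirected path whose first edge points into WebVisits (i.e. leaves WebVisits via a parent).
Parents of WebVisits: {CouponUse}.
No simple path from any parent of WebVisits reaches StoreType without revisiting WebVisits, so there are no backdoor paths.

0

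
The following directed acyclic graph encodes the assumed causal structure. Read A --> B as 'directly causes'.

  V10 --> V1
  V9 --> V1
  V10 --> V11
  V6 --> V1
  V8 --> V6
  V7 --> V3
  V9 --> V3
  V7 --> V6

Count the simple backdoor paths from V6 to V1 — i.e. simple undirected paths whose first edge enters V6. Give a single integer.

1

A backdoor path from V6 to V1 is any simple undirected path whose first edge points into V6 (i.e. leaves V6 via a parent).
Parents of V6: {V7, V8}.
Enumerating:
  P1: V6 <- V7 -> V3 <- V9 -> V1
That exhausts the simple backdoor paths. Count: 1.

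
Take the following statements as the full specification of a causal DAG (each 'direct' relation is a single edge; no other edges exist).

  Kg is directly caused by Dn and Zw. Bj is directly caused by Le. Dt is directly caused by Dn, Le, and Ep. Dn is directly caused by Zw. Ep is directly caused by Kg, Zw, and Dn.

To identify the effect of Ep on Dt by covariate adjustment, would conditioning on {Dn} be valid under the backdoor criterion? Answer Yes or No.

Yes

Backdoor paths from Ep to Dt (paths whose first edge points into Ep):
  P1: Ep <- Zw -> Dn -> Dt
  P2: Ep <- Zw -> Kg <- Dn -> Dt
  P3: Ep <- Dn -> Dt
  P4: Ep <- Kg <- Zw -> Dn -> Dt
  P5: Ep <- Kg <- Dn -> Dt
Condition 1 (no descendant of Ep in the set): holds — descendants of Ep are {Dt}; none are in {Dn}.
Condition 2 (every backdoor path blocked by {Dn}):
  P1: blocked at chain node Dn ∈ conditioning set.
  P2: blocked at collider Kg (neither it nor any descendant is in the conditioning set).
  P3: blocked at fork node Dn ∈ conditioning set.
  P4: blocked at chain node Dn ∈ conditioning set.
  P5: blocked at fork node Dn ∈ conditioning set.
{Dn} satisfies the backdoor criterion.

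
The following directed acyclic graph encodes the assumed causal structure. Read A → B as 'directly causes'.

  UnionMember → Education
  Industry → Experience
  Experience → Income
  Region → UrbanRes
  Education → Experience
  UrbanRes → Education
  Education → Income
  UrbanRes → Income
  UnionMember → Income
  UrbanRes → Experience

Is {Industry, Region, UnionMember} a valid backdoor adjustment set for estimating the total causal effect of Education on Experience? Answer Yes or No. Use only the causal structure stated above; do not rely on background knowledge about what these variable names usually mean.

Backdoor paths from Education to Experience (paths whose first edge points into Education):
  P1: Education <- UrbanRes -> Experience
  P2: Education <- UrbanRes -> Income <- Experience
  P3: Education <- UnionMember -> Income <- UrbanRes -> Experience
  P4: Education <- UnionMember -> Income <- Experience
Condition 1 (no descendant of Education in the set): holds — descendants of Education are {Experience, Income}; none are in {Industry, Region, UnionMember}.
Condition 2 (every backdoor path blocked by {Industry, Region, UnionMember}):
  P1: open — no interior node is in the conditioning set.
  P2: blocked at collider Income (neither it nor any descendant is in the conditioning set).
  P3: blocked at fork node UnionMember ∈ conditioning set.
  P4: blocked at fork node UnionMember ∈ conditioning set.
{Industry, Region, UnionMember} does not satisfy the backdoor criterion.

No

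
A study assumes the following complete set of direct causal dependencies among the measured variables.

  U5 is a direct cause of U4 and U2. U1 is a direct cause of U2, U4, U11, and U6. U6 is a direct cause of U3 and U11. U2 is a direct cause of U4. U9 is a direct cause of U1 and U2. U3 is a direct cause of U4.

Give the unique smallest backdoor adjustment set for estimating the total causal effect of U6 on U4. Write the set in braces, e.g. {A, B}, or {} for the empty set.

Variables eligible for adjustment (non-descendants of U6, excluding U6 and U4): {U1, U2, U5, U9}.
Backdoor paths from U6 to U4:
  P1: U6 <- U1 <- U9 -> U2 <- U5 -> U4
  P2: U6 <- U1 <- U9 -> U2 -> U4
  P3: U6 <- U1 -> U2 <- U5 -> U4
  P4: U6 <- U1 -> U2 -> U4
  P5: U6 <- U1 -> U4
The empty set is not sufficient: P2 (U6 <- U1 <- U9 -> U2 -> U4) has no collider blocking it and no conditioned non-collider, so it is open.
Try {U1}:
  P1: blocked at chain node U1 ∈ conditioning set.
  P2: blocked at chain node U1 ∈ conditioning set.
  P3: blocked at fork node U1 ∈ conditioning set.
  P4: blocked at fork node U1 ∈ conditioning set.
  P5: blocked at fork node U1 ∈ conditioning set.
{U1} contains no descendant of U6 and blocks every backdoor path.
No other singleton works — e.g. {U9} leaves P4 open — so {U1} is the unique smallest valid adjustment set.

{U1}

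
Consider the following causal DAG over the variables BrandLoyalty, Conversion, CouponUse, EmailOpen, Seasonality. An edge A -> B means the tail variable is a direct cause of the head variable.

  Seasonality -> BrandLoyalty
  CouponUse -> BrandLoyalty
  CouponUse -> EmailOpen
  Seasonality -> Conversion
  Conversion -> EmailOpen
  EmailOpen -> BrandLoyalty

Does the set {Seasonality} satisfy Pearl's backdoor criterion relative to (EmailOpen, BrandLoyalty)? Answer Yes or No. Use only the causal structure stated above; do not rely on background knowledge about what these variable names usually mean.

Backdoor paths from EmailOpen to BrandLoyalty (paths whose first edge points into EmailOpen):
  P1: EmailOpen <- CouponUse -> BrandLoyalty
  P2: EmailOpen <- Conversion <- Seasonality -> BrandLoyalty
Condition 1 (no descendant of EmailOpen in the set): holds — descendants of EmailOpen are {BrandLoyalty}; none are in {Seasonality}.
Condition 2 (every backdoor path blocked by {Seasonality}):
  P1: open — no interior node is in the conditioning set.
  P2: blocked at fork node Seasonality ∈ conditioning set.
{Seasonality} does not satisfy the backdoor criterion.

No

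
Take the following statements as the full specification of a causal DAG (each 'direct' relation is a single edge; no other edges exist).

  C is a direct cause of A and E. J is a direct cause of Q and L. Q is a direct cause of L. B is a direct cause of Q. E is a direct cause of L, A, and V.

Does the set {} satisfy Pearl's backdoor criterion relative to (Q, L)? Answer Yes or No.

Backdoor paths from Q to L (paths whose first edge points into Q):
  P1: Q <- J -> L
Condition 1 (no descendant of Q in the set): holds — descendants of Q are {L}; none are in {}.
Condition 2 (every backdoor path blocked by {}):
  P1: open — no interior node is in the conditioning set.
{} does not satisfy the backdoor criterion.

No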